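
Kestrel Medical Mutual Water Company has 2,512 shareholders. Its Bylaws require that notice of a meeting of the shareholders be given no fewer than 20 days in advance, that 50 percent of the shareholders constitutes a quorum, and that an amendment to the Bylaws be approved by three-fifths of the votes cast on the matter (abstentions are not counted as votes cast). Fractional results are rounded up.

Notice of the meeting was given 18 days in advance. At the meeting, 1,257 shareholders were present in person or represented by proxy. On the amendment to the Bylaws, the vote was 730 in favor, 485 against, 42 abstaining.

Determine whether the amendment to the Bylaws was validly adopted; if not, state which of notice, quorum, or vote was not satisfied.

Notice: 18 days given; 20 required. Not satisfied.
Quorum: 50% of 2,512 = 1,256; 1,257 present. Satisfied.
Vote: requires three-fifths of the votes cast (1,257 − 42 abstaining = 1,215); 3/5 of 1215 = 729, so 729 needed; 730 in favor. Satisfied.

Invalid — notice requirement not satisfied.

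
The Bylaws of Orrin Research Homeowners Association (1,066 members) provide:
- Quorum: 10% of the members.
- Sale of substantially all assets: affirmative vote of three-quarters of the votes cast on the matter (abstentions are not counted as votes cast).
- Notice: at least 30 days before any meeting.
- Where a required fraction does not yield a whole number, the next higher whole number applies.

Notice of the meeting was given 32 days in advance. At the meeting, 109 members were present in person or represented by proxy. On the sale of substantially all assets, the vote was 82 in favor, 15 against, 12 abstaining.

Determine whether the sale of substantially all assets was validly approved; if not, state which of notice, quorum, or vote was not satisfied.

Valid — all requirements satisfied.

Notice: 32 days given; 30 required. Satisfied.
Quorum: 10% of 1,066 = 106.60, rounded up to 107; 109 present. Satisfied.
Vote: requires three-fourths of the votes cast (109 − 12 abstaining = 97); 3/4 of 97 = 72.75, rounded up to 73, so 73 needed; 82 in favor. Satisfied.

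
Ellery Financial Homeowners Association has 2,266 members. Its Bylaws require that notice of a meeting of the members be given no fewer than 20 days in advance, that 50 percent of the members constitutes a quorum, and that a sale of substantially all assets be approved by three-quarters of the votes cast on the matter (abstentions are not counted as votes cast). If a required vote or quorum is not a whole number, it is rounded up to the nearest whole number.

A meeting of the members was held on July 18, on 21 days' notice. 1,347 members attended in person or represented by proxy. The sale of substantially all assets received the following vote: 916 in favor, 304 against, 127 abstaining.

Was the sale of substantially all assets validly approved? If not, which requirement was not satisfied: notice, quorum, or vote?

Notice: 21 days given; 20 required. Satisfied.
Quorum: 50% of 2,266 = 1,133; 1,347 present. Satisfied.
Vote: requires three-fourths of the votes cast (1,347 − 127 abstaining = 1,220); 3/4 of 1220 = 915, so 915 needed; 916 in favor. Satisfied.

Valid — all requirements satisfied.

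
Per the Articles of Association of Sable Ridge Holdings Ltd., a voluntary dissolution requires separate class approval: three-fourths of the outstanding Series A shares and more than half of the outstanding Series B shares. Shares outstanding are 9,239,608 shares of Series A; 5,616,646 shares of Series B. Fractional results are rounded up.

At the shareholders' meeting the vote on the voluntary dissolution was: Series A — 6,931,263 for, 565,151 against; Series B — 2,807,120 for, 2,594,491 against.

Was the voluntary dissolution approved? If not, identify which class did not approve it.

Series A: 3/4 of 9239608 = 6929706; 6,929,706 required, 6,931,263 in favor — approved.
Series B: a majority of 5616646 is 2808324; 2,808,324 required, 2,807,120 in favor — not approved.

Not approved — the Series B shares did not give the required vote.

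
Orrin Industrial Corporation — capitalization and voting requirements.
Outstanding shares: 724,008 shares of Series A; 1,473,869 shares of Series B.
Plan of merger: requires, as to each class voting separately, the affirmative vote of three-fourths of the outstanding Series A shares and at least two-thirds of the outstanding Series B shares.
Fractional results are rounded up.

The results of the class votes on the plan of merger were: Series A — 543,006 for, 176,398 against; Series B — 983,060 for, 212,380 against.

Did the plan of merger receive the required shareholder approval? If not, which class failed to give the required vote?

Approved — every class gave the required vote.

Series A: 3/4 of 724008 = 543006; 543,006 required, 543,006 in favor — approved.
Series B: 2/3 of 1473869 = 982579.33, rounded up to 982580; 982,580 required, 983,060 in favor — approved.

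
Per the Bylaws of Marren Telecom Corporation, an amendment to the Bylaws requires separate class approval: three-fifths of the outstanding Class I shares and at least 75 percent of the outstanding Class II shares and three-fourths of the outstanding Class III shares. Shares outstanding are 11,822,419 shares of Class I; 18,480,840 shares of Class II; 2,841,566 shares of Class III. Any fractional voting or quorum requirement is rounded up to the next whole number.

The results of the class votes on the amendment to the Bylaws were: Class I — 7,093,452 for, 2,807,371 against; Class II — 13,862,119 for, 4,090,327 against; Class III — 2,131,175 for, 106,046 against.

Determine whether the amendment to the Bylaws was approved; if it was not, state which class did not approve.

Approved — every class gave the required vote.

Class I: 3/5 of 11822419 = 7093451.40, rounded up to 7093452; 7,093,452 required, 7,093,452 in favor — approved.
Class II: 3/4 of 18480840 = 13860630; 13,860,630 required, 13,862,119 in favor — approved.
Class III: 3/4 of 2841566 = 2131174.50, rounded up to 2131175; 2,131,175 required, 2,131,175 in favor — approved.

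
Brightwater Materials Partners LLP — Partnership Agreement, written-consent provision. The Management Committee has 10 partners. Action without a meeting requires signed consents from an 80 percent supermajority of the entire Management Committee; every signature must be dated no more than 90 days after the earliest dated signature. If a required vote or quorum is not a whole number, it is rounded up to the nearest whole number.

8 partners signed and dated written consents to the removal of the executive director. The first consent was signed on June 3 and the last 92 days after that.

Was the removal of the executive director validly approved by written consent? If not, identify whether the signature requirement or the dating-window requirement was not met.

Signatures required: an 80 percent supermajority of 10 — 4/5 of 10 = 8, so 8 needed; 8 signed. Sufficient.
Dating window: the latest signature is 92 days after the earliest; the limit is 90 days. Outside the window.

Not effective — dating-window requirement not satisfied.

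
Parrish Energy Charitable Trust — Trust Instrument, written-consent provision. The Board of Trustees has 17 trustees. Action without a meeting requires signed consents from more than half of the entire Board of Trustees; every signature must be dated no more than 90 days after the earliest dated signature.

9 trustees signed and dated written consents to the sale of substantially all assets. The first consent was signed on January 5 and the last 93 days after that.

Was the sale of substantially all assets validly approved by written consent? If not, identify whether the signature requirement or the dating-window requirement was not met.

Not effective — dating-window requirement not satisfied.

Signatures required: more than half of 17 — a majority of 17 is 9, so 9 needed; 9 signed. Sufficient.
Dating window: the latest signature is 93 days after the earliest; the limit is 90 days. Outside the window.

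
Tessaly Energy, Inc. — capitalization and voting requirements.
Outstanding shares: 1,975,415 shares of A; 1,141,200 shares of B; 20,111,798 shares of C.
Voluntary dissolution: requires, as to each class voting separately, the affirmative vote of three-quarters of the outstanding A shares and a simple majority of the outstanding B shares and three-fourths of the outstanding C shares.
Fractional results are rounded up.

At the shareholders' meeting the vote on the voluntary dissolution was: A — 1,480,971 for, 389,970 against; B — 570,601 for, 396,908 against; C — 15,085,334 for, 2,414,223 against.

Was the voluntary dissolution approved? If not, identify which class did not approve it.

A: 3/4 of 1975415 = 1481561.25, rounded up to 1481562; 1,481,562 required, 1,480,971 in favor — not approved.
B: a majority of 1141200 is 570601; 570,601 required, 570,601 in favor — approved.
C: 3/4 of 20111798 = 15083848.50, rounded up to 15083849; 15,083,849 required, 15,085,334 in favor — approved.

Not approved — the A shares did not give the required vote.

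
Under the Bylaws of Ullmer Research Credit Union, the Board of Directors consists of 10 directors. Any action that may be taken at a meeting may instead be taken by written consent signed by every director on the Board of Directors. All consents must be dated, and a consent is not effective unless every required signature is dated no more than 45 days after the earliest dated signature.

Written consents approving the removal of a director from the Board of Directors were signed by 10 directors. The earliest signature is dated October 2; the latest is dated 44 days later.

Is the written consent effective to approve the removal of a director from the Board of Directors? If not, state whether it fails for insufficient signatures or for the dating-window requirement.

Signatures required: all of 10 — unanimous means all 10, so 10 needed; 10 signed. Sufficient.
Dating window: the latest signature is 44 days after the earliest; the limit is 45 days. Within the window.

Effective — both the signature and dating-window requirements are satisfied.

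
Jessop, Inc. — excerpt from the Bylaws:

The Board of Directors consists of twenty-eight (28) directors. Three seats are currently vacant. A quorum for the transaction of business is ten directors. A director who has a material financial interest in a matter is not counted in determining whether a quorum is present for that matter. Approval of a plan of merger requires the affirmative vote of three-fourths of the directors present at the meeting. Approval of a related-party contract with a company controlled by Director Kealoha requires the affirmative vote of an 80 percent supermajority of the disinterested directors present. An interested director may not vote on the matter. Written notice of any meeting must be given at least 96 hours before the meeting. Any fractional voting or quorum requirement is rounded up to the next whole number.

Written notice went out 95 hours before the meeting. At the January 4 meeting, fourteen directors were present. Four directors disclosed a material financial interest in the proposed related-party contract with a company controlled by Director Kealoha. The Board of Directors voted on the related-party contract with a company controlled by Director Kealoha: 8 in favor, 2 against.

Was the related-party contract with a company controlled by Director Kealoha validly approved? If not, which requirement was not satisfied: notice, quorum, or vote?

Notice: 95 hours given; 96 required (95 < 96). Not satisfied.
Quorum: 14 present, but the 4 interested directors do not count, leaving 10. Quorum is 10. Satisfied.
Vote: the related-party contract with a company controlled by Director Kealoha requires four-fifths of the disinterested directors present (14 − 4 = 10). 4/5 of 10 = 8, so 8 affirmative votes are needed; 8 voted in favor. Satisfied.

Invalid — notice requirement not satisfied.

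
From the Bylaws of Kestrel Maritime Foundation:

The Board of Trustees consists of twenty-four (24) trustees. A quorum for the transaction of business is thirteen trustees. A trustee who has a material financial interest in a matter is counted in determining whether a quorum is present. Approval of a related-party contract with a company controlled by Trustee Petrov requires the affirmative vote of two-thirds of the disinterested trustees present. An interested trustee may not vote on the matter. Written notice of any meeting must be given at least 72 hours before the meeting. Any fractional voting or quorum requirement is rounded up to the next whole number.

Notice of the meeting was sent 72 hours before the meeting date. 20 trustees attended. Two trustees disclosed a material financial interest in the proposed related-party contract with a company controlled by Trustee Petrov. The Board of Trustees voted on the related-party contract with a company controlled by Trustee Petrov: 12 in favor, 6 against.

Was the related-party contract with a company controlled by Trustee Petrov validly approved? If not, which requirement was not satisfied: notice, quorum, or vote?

Valid — all requirements satisfied.

Notice: 72 hours given; 72 required (72 ≥ 72). Satisfied.
Quorum: 20 present (interested trustees count toward quorum); quorum is 13. Satisfied.
Vote: the related-party contract with a company controlled by Trustee Petrov requires two-thirds of the disinterested trustees present (20 − 2 = 18). 2/3 of 18 = 12, so 12 affirmative votes are needed; 12 voted in favor. Satisfied.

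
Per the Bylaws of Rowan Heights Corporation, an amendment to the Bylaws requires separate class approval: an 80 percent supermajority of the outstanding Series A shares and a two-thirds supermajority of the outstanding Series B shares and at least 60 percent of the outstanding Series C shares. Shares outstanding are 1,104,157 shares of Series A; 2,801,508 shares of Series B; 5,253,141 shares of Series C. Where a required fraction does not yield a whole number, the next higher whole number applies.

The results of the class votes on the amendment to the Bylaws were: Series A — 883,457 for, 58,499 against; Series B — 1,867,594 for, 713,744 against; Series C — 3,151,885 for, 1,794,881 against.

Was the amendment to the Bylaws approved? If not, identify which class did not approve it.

Series A: 4/5 of 1104157 = 883325.60, rounded up to 883326; 883,326 required, 883,457 in favor — approved.
Series B: 2/3 of 2801508 = 1867672; 1,867,672 required, 1,867,594 in favor — not approved.
Series C: 3/5 of 5253141 = 3151884.60, rounded up to 3151885; 3,151,885 required, 3,151,885 in favor — approved.

Not approved — the Series B shares did not give the required vote.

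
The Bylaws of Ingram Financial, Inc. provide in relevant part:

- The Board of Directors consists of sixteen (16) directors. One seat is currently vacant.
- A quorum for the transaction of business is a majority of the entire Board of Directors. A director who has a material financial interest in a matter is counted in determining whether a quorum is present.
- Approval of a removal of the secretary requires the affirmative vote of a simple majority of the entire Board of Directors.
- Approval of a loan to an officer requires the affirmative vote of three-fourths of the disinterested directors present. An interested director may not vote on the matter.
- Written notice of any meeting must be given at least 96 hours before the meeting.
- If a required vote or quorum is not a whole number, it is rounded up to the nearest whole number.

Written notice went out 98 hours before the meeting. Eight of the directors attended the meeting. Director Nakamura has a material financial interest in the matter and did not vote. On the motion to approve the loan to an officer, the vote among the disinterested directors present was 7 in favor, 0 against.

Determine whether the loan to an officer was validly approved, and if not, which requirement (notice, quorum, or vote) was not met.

Notice: 98 hours given; 96 required (98 ≥ 96). Satisfied.
Quorum: 8 present (interested directors count toward quorum); quorum is 9. Not satisfied.
Vote: the loan to an officer requires three-fourths of the disinterested directors present (8 − 1 = 7). 3/4 of 7 = 5.25, rounded up to 6, so 6 affirmative votes are needed; 7 voted in favor. Satisfied. (Moot — without a quorum no business can be validly transacted.)

Invalid — quorum requirement not satisfied.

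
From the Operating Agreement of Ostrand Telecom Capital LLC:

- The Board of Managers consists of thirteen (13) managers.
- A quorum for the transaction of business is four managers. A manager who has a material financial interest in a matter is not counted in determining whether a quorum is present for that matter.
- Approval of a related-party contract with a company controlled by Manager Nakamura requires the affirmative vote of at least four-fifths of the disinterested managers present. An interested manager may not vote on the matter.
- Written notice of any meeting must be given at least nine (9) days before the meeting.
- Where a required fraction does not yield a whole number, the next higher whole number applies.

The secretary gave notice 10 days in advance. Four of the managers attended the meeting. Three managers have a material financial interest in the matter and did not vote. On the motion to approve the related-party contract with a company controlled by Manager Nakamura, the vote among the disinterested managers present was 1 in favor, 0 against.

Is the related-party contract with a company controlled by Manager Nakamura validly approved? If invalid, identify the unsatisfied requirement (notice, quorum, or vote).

Notice: 10 days given; 9 required (10 ≥ 9). Satisfied.
Quorum: 4 present, but the 3 interested managers do not count, leaving 1. Quorum is 4. Not satisfied.
Vote: the related-party contract with a company controlled by Manager Nakamura requires four-fifths of the disinterested managers present (4 − 3 = 1). 4/5 of 1 = 0.80, rounded up to 1, so 1 affirmative vote is needed; 1 voted in favor. Satisfied. (Moot — without a quorum no business can be validly transacted.)

Invalid — quorum requirement not satisfied.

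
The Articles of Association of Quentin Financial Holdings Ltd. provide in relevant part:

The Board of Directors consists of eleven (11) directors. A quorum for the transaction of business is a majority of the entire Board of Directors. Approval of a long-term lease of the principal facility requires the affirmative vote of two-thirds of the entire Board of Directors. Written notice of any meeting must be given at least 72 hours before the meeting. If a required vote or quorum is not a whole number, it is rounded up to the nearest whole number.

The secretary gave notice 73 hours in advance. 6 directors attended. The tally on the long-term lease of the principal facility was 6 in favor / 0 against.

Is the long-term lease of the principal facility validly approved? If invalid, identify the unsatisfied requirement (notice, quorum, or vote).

Invalid — vote requirement not satisfied.

Notice: 73 hours given; 72 required (73 ≥ 72). Satisfied.
Quorum: 6 present; quorum is 6. Satisfied.
Vote: the long-term lease of the principal facility requires two-thirds of the entire Board of Directors (11). 2/3 of 11 = 7.33, rounded up to 8, so 8 affirmative votes are needed; 6 voted in favor. Not satisfied.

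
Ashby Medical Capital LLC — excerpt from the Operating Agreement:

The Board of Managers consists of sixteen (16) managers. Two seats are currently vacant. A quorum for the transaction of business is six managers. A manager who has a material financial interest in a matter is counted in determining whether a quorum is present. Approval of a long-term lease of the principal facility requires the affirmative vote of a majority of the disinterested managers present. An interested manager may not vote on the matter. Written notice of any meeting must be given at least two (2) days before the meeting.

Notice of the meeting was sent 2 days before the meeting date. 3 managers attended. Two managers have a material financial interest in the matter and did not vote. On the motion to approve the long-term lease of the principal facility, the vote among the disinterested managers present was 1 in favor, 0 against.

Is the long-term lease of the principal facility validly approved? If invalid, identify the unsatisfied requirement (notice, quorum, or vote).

Invalid — quorum requirement not satisfied.

Notice: 2 days given; 2 required (2 ≥ 2). Satisfied.
Quorum: 3 present (interested managers count toward quorum); quorum is 6. Not satisfied.
Vote: the long-term lease of the principal facility requires a majority of the disinterested managers present (3 − 2 = 1). A majority of 1 is 1, so 1 affirmative vote is needed; 1 voted in favor. Satisfied. (Moot — without a quorum no business can be validly transacted.)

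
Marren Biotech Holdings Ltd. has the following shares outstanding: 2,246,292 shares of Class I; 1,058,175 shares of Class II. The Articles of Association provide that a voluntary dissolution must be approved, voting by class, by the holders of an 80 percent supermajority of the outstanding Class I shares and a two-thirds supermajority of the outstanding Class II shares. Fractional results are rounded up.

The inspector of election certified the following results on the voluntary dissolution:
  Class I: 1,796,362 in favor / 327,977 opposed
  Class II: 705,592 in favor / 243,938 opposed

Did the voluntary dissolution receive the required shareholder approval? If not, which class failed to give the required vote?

Not approved — the Class I shares did not give the required vote.

Class I: 4/5 of 2246292 = 1797033.60, rounded up to 1797034; 1,797,034 required, 1,796,362 in favor — not approved.
Class II: 2/3 of 1058175 = 705450; 705,450 required, 705,592 in favor — approved.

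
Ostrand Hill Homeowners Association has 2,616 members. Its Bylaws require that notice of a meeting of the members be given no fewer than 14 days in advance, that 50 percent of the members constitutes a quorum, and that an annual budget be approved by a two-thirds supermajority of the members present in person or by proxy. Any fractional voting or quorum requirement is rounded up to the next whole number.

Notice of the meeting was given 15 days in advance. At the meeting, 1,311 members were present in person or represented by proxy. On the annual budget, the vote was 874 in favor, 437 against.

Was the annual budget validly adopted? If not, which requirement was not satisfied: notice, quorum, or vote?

Valid — all requirements satisfied.

Notice: 15 days given; 14 required. Satisfied.
Quorum: 50% of 2,616 = 1,308; 1,311 present. Satisfied.
Vote: requires two-thirds of those present (1,311); 2/3 of 1311 = 874, so 874 needed; 874 in favor. Satisfied.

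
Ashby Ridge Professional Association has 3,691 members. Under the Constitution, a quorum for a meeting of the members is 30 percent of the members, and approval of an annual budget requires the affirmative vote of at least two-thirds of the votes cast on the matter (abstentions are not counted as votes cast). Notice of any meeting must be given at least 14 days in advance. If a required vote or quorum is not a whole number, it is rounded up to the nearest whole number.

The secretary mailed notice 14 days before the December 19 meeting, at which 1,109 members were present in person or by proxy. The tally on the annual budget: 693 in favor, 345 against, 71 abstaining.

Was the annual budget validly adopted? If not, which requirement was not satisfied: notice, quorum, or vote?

Notice: 14 days given; 14 required. Satisfied.
Quorum: 30% of 3,691 = 1,107.30, rounded up to 1,108; 1,109 present. Satisfied.
Vote: requires two-thirds of the votes cast (1,109 − 71 abstaining = 1,038); 2/3 of 1038 = 692, so 692 needed; 693 in favor. Satisfied.

Valid — all requirements satisfied.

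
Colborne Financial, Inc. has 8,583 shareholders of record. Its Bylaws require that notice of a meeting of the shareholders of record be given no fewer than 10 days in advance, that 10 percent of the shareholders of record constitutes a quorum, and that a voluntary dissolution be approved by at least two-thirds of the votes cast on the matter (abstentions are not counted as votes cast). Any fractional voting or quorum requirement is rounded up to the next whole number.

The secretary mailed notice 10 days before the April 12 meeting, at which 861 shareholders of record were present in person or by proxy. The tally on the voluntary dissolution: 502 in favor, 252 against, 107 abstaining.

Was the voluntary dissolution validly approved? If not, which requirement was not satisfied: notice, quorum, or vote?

Notice: 10 days given; 10 required. Satisfied.
Quorum: 10% of 8,583 = 858.30, rounded up to 859; 861 present. Satisfied.
Vote: requires two-thirds of the votes cast (861 − 107 abstaining = 754); 2/3 of 754 = 502.67, rounded up to 503, so 503 needed; 502 in favor. Not satisfied.

Invalid — vote requirement not satisfied.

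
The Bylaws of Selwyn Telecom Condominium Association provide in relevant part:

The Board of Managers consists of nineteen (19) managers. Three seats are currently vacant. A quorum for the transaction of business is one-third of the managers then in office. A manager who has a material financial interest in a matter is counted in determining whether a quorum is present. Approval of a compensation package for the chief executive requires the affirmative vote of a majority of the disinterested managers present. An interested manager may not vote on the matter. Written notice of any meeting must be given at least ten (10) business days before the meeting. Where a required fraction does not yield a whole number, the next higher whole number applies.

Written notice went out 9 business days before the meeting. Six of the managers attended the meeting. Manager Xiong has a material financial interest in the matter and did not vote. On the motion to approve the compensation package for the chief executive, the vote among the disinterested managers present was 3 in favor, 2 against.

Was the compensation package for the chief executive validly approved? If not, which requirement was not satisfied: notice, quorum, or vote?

Invalid — notice requirement not satisfied.

Notice: 9 business days given; 10 required (9 < 10). Not satisfied.
Quorum: 6 present (interested managers count toward quorum); quorum is 6. Satisfied.
Vote: the compensation package for the chief executive requires a majority of the disinterested managers present (6 − 1 = 5). A majority of 5 is 3, so 3 affirmative votes are needed; 3 voted in favor. Satisfied.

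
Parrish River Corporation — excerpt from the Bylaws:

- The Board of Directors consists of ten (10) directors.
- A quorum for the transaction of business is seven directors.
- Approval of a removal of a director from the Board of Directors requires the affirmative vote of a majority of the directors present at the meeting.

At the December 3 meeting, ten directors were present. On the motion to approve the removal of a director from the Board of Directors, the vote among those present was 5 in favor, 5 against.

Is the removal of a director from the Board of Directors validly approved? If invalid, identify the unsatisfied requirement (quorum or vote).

Invalid — vote requirement not satisfied.

Quorum: 10 present; quorum is 7. Satisfied.
Vote: the removal of a director from the Board of Directors requires a majority of the directors present (10). A majority of 10 is 6, so 6 affirmative votes are needed; 5 voted in favor. Not satisfied.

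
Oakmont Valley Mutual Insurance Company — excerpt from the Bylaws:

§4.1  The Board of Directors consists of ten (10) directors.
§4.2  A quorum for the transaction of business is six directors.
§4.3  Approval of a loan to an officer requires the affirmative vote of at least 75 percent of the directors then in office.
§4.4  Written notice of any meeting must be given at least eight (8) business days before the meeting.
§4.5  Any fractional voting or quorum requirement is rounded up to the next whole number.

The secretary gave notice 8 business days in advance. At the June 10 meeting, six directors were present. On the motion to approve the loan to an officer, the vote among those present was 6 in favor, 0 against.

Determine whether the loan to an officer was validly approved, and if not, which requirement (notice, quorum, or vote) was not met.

Notice: 8 business days given; 8 required (8 ≥ 8). Satisfied.
Quorum: 6 present; quorum is 6. Satisfied.
Vote: the loan to an officer requires three-fourths of the directors then in office (10). 3/4 of 10 = 7.50, rounded up to 8, so 8 affirmative votes are needed; 6 voted in favor. Not satisfied.

Invalid — vote requirement not satisfied.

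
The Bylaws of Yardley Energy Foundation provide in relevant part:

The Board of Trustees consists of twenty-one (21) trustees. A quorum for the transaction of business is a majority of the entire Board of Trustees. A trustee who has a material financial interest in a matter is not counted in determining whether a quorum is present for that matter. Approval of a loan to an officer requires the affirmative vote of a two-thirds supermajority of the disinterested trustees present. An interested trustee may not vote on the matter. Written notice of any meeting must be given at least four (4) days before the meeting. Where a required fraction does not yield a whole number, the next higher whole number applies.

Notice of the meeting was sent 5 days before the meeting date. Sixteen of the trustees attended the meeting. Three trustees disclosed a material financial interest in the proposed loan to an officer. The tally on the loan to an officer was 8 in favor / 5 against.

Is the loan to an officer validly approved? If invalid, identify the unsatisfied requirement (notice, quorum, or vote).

Notice: 5 days given; 4 required (5 ≥ 4). Satisfied.
Quorum: 16 present, but the 3 interested trustees do not count, leaving 13. Quorum is 11. Satisfied.
Vote: the loan to an officer requires two-thirds of the disinterested trustees present (16 − 3 = 13). 2/3 of 13 = 8.67, rounded up to 9, so 9 affirmative votes are needed; 8 voted in favor. Not satisfied.

Invalid — vote requirement not satisfied.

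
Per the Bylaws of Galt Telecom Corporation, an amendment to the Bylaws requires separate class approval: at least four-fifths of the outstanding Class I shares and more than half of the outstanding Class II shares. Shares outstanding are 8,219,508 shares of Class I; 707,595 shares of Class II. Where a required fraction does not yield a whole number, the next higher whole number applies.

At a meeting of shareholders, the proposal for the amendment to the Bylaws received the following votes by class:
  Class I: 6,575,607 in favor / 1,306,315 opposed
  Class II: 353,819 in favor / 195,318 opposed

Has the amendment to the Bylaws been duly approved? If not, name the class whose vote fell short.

Class I: 4/5 of 8219508 = 6575606.40, rounded up to 6575607; 6,575,607 required, 6,575,607 in favor — approved.
Class II: a majority of 707595 is 353798; 353,798 required, 353,819 in favor — approved.

Approved — every class gave the required vote.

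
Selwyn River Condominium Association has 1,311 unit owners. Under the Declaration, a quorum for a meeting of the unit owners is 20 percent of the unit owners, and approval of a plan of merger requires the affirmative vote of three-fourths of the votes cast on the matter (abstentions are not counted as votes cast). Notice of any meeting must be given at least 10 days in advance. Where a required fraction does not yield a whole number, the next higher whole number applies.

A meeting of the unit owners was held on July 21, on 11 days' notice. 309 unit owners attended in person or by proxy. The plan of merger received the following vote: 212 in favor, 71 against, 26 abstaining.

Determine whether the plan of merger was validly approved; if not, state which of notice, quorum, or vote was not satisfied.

Invalid — vote requirement not satisfied.

Notice: 11 days given; 10 required. Satisfied.
Quorum: 20% of 1,311 = 262.20, rounded up to 263; 309 present. Satisfied.
Vote: requires three-fourths of the votes cast (309 − 26 abstaining = 283); 3/4 of 283 = 212.25, rounded up to 213, so 213 needed; 212 in favor. Not satisfied.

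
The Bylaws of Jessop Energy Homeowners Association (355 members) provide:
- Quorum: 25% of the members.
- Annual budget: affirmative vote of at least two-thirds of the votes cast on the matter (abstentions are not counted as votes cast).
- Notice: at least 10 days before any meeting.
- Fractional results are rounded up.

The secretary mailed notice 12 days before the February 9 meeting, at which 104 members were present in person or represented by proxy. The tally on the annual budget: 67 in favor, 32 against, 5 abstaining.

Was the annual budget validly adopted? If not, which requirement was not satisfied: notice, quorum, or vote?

Valid — all requirements satisfied.

Notice: 12 days given; 10 required. Satisfied.
Quorum: 25% of 355 = 88.75, rounded up to 89; 104 present. Satisfied.
Vote: requires two-thirds of the votes cast (104 − 5 abstaining = 99); 2/3 of 99 = 66, so 66 needed; 67 in favor. Satisfied.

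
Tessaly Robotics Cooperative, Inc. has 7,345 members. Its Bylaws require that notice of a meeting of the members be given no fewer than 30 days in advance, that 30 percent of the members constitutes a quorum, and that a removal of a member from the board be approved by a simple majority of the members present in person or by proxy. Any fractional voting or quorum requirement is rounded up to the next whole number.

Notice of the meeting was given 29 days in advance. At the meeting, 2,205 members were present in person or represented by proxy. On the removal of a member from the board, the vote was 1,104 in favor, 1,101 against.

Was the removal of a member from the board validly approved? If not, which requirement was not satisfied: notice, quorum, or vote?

Notice: 29 days given; 30 required. Not satisfied.
Quorum: 30% of 7,345 = 2,203.50, rounded up to 2,204; 2,205 present. Satisfied.
Vote: requires a majority of those present (2,205); a majority of 2205 is 1103, so 1,103 needed; 1,104 in favor. Satisfied.

Invalid — notice requirement not satisfied.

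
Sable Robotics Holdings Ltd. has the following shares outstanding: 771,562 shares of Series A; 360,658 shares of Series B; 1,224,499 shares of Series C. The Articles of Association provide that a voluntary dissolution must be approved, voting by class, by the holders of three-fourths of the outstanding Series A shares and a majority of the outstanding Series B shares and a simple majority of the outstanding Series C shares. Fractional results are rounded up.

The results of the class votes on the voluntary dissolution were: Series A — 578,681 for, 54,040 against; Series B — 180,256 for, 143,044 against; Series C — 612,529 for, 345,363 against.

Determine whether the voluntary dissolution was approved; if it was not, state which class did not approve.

Not approved — the Series B shares did not give the required vote.

Series A: 3/4 of 771562 = 578671.50, rounded up to 578672; 578,672 required, 578,681 in favor — approved.
Series B: a majority of 360658 is 180330; 180,330 required, 180,256 in favor — not approved.
Series C: a majority of 1224499 is 612250; 612,250 required, 612,529 in favor — approved.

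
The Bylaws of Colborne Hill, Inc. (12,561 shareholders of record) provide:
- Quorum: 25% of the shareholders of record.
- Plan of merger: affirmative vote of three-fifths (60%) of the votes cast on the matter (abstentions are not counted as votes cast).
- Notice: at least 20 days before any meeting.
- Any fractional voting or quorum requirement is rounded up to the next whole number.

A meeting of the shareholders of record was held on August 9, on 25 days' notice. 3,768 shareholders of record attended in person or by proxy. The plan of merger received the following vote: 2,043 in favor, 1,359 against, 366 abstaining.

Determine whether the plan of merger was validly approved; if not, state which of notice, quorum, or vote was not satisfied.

Valid — all requirements satisfied.

Notice: 25 days given; 20 required. Satisfied.
Quorum: 25% of 12,561 = 3,140.25, rounded up to 3,141; 3,768 present. Satisfied.
Vote: requires three-fifths of the votes cast (3,768 − 366 abstaining = 3,402); 3/5 of 3402 = 2041.20, rounded up to 2042, so 2,042 needed; 2,043 in favor. Satisfied.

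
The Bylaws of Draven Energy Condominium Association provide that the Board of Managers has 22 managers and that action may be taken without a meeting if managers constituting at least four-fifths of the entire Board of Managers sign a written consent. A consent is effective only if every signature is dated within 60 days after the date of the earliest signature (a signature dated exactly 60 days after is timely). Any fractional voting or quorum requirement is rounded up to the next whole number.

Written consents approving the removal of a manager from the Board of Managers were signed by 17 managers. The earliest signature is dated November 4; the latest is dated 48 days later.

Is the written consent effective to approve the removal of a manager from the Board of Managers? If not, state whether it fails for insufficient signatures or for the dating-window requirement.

Signatures required: at least four-fifths of 22 — 4/5 of 22 = 17.60, rounded up to 18, so 18 needed; 17 signed. Insufficient.
Dating window: the latest signature is 48 days after the earliest; the limit is 60 days. Within the window.

Not effective — insufficient signatures.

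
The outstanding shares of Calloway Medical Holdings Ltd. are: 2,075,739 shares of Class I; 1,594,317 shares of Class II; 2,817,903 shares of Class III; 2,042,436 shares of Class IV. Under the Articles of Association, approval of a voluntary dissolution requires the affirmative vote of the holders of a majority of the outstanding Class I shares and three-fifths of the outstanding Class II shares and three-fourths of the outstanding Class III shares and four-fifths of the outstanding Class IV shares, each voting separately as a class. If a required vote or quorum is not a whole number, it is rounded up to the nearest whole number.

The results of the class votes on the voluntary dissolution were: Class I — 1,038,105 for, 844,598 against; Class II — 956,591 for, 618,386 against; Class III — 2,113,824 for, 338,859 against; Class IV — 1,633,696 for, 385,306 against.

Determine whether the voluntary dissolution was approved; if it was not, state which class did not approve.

Class I: a majority of 2075739 is 1037870; 1,037,870 required, 1,038,105 in favor — approved.
Class II: 3/5 of 1594317 = 956590.20, rounded up to 956591; 956,591 required, 956,591 in favor — approved.
Class III: 3/4 of 2817903 = 2113427.25, rounded up to 2113428; 2,113,428 required, 2,113,824 in favor — approved.
Class IV: 4/5 of 2042436 = 1633948.80, rounded up to 1633949; 1,633,949 required, 1,633,696 in favor — not approved.

Not approved — the Class IV shares did not give the required vote.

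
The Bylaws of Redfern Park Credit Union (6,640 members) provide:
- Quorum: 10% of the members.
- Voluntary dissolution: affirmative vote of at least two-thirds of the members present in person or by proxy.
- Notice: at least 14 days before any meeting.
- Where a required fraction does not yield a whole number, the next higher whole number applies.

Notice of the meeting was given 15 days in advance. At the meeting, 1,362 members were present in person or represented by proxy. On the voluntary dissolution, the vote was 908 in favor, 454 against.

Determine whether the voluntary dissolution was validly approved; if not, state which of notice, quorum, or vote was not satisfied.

Notice: 15 days given; 14 required. Satisfied.
Quorum: 10% of 6,640 = 664; 1,362 present. Satisfied.
Vote: requires two-thirds of those present (1,362); 2/3 of 1362 = 908, so 908 needed; 908 in favor. Satisfied.

Valid — all requirements satisfied.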